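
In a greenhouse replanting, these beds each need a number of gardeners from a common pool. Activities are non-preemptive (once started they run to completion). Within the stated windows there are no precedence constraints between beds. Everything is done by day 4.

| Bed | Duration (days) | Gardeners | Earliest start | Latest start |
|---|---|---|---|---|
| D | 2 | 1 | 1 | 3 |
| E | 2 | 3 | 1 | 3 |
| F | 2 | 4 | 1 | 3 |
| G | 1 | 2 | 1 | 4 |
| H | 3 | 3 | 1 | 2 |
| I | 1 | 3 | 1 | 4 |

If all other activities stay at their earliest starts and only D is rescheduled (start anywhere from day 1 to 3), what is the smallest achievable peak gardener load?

D@1: d1:16  d2:11  d3:3  d4:0 → peak 16
D@2: d1:15  d2:11  d3:4  d4:0 → peak 15
D@3: d1:15  d2:10  d3:4  d4:1 → peak 15
Best is D@2, peak 15.

15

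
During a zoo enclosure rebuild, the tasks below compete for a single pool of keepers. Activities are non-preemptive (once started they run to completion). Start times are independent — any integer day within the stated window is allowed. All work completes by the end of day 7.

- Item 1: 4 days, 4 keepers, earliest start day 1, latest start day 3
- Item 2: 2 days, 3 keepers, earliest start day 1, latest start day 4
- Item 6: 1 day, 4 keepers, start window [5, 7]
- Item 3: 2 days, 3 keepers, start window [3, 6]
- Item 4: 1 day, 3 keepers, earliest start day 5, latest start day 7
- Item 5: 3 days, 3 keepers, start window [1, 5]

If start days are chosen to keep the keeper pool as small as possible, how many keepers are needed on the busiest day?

Early-start (Item 1@1, Item 2@1, Item 6@5, Item 3@3, Item 4@5, Item 5@1) gives peak 10: d1:10  d2:10  d3:10  d4:7  d5:7  d6:0  d7:0.
Shift Item 4→6, Item 5→5.
Schedule Item 1@1, Item 2@1, Item 6@5, Item 3@3, Item 4@6, Item 5@5: d1:7  d2:7  d3:7  d4:7  d5:7  d6:6  d7:3 — peak 7.
Total keeper-days = 44 over 7 days ⇒ peak ≥ ⌈44/7⌉ = 7, so 7 is optimal.

7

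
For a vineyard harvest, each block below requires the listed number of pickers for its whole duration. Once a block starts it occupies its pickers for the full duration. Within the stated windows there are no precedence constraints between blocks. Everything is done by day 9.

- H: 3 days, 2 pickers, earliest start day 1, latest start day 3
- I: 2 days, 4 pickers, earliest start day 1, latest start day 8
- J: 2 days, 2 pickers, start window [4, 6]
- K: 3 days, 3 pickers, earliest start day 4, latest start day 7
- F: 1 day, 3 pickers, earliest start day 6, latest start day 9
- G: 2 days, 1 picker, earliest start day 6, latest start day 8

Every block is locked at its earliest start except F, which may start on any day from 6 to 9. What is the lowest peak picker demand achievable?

F@6: d1:6  d2:6  d3:2  d4:5  d5:5  d6:7  d7:1  d8:0  d9:0 → peak 7
F@7: d1:6  d2:6  d3:2  d4:5  d5:5  d6:4  d7:4  d8:0  d9:0 → peak 6
F@8: d1:6  d2:6  d3:2  d4:5  d5:5  d6:4  d7:1  d8:3  d9:0 → peak 6
F@9: d1:6  d2:6  d3:2  d4:5  d5:5  d6:4  d7:1  d8:0  d9:3 → peak 6
Best is F@7, peak 6.

6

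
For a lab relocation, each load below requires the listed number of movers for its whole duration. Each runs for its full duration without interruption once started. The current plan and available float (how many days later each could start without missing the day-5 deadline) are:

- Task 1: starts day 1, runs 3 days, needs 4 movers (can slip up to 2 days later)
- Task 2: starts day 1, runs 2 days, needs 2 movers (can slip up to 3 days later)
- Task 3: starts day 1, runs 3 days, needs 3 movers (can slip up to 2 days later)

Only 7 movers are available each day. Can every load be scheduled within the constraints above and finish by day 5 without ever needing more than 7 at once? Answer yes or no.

yes

Schedule Task 1@1, Task 2@1, Task 3@3: d1:6  d2:6  d3:7  d4:3  d5:3 — peak 7 ≤ 7.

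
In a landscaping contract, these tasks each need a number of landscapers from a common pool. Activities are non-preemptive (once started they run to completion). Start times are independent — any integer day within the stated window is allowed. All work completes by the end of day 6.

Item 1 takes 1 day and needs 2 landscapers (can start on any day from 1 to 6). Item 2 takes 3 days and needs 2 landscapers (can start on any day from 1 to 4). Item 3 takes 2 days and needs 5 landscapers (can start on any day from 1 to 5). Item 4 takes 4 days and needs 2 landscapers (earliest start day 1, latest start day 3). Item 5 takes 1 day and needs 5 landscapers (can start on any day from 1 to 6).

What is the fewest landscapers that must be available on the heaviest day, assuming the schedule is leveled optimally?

7

Early-start (Item 1@1, Item 2@1, Item 3@1, Item 4@1, Item 5@1) gives peak 16: d1:16  d2:9  d3:4  d4:2  d5:0  d6:0.
Shift Item 3→4, Item 5→6.
Schedule Item 1@1, Item 2@1, Item 3@4, Item 4@1, Item 5@6: d1:6  d2:4  d3:4  d4:7  d5:5  d6:5 — peak 7.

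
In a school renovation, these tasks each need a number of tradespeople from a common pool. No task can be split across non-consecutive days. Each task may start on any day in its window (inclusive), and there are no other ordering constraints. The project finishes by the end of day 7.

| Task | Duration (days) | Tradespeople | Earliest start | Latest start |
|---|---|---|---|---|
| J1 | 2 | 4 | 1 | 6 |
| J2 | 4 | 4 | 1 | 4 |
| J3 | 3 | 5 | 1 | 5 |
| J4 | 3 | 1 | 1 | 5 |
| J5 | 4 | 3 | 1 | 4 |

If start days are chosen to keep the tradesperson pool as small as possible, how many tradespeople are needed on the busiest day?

Early-start (J1@1, J2@1, J3@1, J4@1, J5@1) gives peak 17: d1:17  d2:17  d3:13  d4:7  d5:0  d6:0  d7:0.
Shift J3→5, J5→3.
Schedule J1@1, J2@1, J3@5, J4@1, J5@3: d1:9  d2:9  d3:8  d4:7  d5:8  d6:8  d7:5 — peak 9.

9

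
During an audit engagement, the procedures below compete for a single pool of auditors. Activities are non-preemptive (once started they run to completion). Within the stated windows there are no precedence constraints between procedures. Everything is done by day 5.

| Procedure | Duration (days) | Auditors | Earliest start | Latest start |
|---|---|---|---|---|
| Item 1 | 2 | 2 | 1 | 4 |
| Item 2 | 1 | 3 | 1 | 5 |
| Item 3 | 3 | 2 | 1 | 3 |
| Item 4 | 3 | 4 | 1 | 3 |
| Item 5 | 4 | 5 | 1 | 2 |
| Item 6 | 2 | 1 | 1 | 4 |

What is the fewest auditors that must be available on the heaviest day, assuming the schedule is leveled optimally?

11

Early-start (Item 1@1, Item 2@1, Item 3@1, Item 4@1, Item 5@1, Item 6@1) gives peak 17: d1:17  d2:14  d3:11  d4:5  d5:0.
Shift Item 4→3, Item 5→2.
Schedule Item 1@1, Item 2@1, Item 3@1, Item 4@3, Item 5@2, Item 6@1: d1:8  d2:10  d3:11  d4:9  d5:9 — peak 11.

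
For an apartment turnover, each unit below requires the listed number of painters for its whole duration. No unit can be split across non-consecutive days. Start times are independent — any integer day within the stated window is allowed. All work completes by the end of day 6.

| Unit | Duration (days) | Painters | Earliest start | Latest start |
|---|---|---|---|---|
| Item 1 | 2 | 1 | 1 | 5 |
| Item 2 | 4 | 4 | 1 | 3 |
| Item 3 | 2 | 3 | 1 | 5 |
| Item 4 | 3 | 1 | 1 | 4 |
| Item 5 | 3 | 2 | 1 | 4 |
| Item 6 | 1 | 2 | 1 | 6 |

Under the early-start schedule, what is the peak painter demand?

13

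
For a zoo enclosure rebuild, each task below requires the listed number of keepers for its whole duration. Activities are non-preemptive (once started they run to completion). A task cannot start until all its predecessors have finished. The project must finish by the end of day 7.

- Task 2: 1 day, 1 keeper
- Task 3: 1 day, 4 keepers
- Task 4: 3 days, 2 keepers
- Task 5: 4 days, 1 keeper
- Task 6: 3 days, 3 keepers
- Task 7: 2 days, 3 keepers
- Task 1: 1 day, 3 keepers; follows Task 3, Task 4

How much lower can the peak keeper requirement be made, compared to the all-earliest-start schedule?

9

Early-start peak: d1:14  d2:9  d3:6  d4:4  d5:0  d6:0  d7:0 ⇒ 14.
Leveled (Task 2@4, Task 3@6, Task 4@1, Task 5@4, Task 6@1, Task 7@4, Task 1@7): d1:5  d2:5  d3:5  d4:5  d5:4  d6:5  d7:4 ⇒ 5.
Reduction 14 − 5 = 9.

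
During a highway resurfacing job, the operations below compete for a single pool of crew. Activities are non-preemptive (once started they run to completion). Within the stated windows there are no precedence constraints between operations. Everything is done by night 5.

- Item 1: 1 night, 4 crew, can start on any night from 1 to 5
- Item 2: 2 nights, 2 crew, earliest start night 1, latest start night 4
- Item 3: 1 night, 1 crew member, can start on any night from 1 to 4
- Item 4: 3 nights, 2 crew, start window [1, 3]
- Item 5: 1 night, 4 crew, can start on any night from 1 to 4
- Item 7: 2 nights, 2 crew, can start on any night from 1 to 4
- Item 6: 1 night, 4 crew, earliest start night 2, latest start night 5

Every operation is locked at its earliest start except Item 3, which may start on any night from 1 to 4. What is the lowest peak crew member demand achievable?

Item 3@1: n1:15  n2:10  n3:2  n4:0  n5:0 → peak 15
Item 3@2: n1:14  n2:11  n3:2  n4:0  n5:0 → peak 14
Item 3@3: n1:14  n2:10  n3:3  n4:0  n5:0 → peak 14
Item 3@4: n1:14  n2:10  n3:2  n4:1  n5:0 → peak 14
Best is Item 3@2, peak 14.

14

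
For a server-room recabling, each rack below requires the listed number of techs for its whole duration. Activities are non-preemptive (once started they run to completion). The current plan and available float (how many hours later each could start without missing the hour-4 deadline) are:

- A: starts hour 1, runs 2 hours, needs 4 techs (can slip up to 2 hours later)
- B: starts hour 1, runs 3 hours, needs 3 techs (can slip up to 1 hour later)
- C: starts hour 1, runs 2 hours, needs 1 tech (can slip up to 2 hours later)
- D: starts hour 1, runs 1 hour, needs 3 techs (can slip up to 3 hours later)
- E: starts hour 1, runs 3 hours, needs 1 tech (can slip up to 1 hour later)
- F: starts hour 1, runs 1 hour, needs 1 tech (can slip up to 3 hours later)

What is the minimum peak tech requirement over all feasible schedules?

Early-start (A@1, B@1, C@1, D@1, E@1, F@1) gives peak 13: h1:13  h2:9  h3:4  h4:0.
Shift C→3, D→3, F→4.
Schedule A@1, B@1, C@3, D@3, E@1, F@4: h1:8  h2:8  h3:8  h4:2 — peak 8.

8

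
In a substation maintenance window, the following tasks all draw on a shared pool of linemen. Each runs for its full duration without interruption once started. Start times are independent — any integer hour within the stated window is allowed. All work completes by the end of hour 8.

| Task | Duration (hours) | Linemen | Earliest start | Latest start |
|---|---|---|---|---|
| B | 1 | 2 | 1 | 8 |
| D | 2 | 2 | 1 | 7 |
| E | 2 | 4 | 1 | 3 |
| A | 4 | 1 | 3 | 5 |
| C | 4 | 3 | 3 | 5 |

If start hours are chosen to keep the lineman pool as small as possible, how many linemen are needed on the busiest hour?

Early-start (B@1, D@1, E@1, A@3, C@3) gives peak 8: h1:8  h2:6  h3:4  h4:4  h5:4  h6:4  h7:0  h8:0.
Shift E→3, A→5, C→5.
Schedule B@1, D@1, E@3, A@5, C@5: h1:4  h2:2  h3:4  h4:4  h5:4  h6:4  h7:4  h8:4 — peak 4.
Total lineman-hours = 30 over 8 hours ⇒ peak ≥ ⌈30/8⌉ = 4, so 4 is optimal.

4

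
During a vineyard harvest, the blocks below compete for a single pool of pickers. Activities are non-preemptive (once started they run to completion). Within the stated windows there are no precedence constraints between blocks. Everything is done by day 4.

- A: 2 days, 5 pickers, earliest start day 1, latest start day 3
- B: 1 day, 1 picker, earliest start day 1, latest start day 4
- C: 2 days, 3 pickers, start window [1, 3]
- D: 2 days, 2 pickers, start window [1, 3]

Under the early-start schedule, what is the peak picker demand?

Early-start schedule: A@1, B@1, C@1, D@1.
Load per day: day 1: 11, day 2: 10, day 3: 0, day 4: 0.
Peak is 11.

11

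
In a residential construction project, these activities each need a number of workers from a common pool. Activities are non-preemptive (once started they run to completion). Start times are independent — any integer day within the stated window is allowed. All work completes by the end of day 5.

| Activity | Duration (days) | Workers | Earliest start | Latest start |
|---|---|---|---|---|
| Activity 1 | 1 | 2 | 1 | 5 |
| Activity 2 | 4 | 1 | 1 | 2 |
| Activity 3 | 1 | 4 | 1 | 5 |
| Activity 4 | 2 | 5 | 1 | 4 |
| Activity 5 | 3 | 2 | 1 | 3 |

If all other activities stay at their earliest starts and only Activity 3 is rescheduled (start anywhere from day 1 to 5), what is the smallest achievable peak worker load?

10

Activity 3@1: d1:14  d2:8  d3:3  d4:1  d5:0 → peak 14
Activity 3@2: d1:10  d2:12  d3:3  d4:1  d5:0 → peak 12
Activity 3@3: d1:10  d2:8  d3:7  d4:1  d5:0 → peak 10
Activity 3@4: d1:10  d2:8  d3:3  d4:5  d5:0 → peak 10
Activity 3@5: d1:10  d2:8  d3:3  d4:1  d5:4 → peak 10
Best is Activity 3@3, peak 10.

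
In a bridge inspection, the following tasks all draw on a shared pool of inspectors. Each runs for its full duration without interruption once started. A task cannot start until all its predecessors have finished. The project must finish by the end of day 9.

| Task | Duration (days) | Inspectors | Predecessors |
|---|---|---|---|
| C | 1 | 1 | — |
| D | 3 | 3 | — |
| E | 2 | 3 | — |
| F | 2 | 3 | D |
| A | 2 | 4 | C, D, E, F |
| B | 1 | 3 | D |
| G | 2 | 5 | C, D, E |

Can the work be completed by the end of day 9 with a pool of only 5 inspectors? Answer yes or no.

no

The minimum achievable peak is 6; 5 < 6, so no feasible schedule stays within the cap.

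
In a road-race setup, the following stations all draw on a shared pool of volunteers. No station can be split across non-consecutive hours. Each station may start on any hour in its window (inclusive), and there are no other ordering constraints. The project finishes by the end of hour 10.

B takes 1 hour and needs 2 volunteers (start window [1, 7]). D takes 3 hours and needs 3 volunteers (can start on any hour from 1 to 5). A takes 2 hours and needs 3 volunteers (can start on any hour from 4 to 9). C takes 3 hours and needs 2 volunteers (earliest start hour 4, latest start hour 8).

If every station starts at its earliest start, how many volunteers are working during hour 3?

3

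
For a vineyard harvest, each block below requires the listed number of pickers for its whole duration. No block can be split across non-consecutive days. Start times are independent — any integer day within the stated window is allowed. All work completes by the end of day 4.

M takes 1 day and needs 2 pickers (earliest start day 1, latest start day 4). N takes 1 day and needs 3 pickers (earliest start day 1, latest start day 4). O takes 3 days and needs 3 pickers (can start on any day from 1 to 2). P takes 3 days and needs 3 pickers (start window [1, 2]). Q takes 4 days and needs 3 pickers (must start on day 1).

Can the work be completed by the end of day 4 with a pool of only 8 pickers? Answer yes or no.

Total picker-days = 35; over 4 days the average is 35/4 > 8, so some day must exceed 8.

no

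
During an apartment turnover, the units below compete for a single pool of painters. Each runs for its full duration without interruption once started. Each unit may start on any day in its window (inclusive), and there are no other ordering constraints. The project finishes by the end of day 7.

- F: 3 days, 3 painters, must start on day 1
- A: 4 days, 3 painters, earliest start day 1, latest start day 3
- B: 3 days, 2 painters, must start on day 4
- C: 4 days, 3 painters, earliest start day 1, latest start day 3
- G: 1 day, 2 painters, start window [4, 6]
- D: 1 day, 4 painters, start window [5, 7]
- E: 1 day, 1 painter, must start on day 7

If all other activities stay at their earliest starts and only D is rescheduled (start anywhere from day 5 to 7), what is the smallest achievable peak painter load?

D@5: d1:9  d2:9  d3:9  d4:10  d5:6  d6:2  d7:1 → peak 10
D@6: d1:9  d2:9  d3:9  d4:10  d5:2  d6:6  d7:1 → peak 10
D@7: d1:9  d2:9  d3:9  d4:10  d5:2  d6:2  d7:5 → peak 10
Best is D@5, peak 10.

10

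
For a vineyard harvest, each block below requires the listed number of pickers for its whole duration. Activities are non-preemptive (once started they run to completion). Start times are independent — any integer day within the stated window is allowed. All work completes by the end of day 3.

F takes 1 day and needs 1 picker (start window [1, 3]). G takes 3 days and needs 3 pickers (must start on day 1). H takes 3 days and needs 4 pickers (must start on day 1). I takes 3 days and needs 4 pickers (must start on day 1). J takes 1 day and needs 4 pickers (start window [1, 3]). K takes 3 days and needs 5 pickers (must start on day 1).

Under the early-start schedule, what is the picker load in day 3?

16

At early start, day 3 has: G, H, I, K.
Demand: 3 + 4 + 4 + 5 = 16.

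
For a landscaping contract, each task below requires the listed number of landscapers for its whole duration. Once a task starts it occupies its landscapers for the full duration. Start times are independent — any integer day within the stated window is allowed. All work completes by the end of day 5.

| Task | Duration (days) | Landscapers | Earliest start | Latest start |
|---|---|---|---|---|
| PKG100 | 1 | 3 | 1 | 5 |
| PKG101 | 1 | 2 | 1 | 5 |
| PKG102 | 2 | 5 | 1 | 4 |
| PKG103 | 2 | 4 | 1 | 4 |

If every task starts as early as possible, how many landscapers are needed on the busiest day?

14

Early-start schedule: PKG100@1, PKG101@1, PKG102@1, PKG103@1.
Load per day: day 1: 14, day 2: 9, day 3: 0, day 4: 0, day 5: 0.
Peak is 14.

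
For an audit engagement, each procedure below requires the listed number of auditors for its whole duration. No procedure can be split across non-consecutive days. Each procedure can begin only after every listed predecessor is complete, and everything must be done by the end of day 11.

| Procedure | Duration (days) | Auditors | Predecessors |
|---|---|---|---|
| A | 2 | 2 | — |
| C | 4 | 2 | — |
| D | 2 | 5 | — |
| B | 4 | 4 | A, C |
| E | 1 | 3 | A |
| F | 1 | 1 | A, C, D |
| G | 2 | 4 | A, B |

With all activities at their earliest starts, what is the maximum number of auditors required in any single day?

9

Early-start schedule: A@1, C@1, D@1, B@5, E@3, F@5, G@9.
Load per day: day 1: 9, day 2: 9, day 3: 5, day 4: 2, day 5: 5, day 6: 4, day 7: 4, day 8: 4, day 9: 4, day 10: 4, day 11: 0.
Peak is 9.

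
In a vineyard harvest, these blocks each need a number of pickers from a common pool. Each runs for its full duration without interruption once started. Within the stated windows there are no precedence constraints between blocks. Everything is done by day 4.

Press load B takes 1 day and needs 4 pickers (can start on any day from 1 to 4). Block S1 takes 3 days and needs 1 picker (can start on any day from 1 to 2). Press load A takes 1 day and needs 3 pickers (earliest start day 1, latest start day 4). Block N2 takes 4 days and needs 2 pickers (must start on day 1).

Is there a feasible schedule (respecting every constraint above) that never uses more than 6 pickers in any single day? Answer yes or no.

Schedule Press load B@1, Block S1@2, Press load A@2, Block N2@1: d1:6  d2:6  d3:3  d4:3 — peak 6 ≤ 6.

yes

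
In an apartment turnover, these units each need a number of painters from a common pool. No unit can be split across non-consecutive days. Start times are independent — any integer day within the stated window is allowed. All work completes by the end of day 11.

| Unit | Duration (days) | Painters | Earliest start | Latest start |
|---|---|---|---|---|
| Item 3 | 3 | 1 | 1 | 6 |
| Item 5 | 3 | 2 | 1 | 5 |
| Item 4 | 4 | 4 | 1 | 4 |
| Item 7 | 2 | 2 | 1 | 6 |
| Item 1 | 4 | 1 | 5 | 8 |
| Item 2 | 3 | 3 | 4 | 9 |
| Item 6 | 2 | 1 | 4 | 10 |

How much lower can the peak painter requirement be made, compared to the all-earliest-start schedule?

Early-start peak: d1:9  d2:9  d3:7  d4:8  d5:5  d6:4  d7:1  d8:1  d9:0  d10:0  d11:0 ⇒ 9.
Leveled (Item 3@1, Item 5@1, Item 4@4, Item 7@1, Item 1@5, Item 2@8, Item 6@8): d1:5  d2:5  d3:3  d4:4  d5:5  d6:5  d7:5  d8:5  d9:4  d10:3  d11:0 ⇒ 5.
Reduction 9 − 5 = 4.

4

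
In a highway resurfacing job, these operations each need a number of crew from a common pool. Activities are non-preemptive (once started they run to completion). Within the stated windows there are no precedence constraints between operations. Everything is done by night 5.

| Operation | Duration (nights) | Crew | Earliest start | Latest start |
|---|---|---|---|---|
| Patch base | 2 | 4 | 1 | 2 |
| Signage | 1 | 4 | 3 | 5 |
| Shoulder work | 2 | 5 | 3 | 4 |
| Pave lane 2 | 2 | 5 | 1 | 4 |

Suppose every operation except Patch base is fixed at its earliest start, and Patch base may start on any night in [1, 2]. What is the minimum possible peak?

Patch base@1: n1:9  n2:9  n3:9  n4:5  n5:0 → peak 9
Patch base@2: n1:5  n2:9  n3:13  n4:5  n5:0 → peak 13
Best is Patch base@1, peak 9.

9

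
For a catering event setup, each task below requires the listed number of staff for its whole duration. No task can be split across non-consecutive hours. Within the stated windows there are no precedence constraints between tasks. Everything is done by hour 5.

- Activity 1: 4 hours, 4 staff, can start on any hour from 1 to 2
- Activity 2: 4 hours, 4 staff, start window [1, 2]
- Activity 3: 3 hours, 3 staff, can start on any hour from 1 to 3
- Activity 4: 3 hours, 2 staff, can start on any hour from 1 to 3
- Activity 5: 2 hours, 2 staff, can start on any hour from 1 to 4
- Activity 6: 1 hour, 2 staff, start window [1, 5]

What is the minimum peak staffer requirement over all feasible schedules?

Early-start (Activity 1@1, Activity 2@1, Activity 3@1, Activity 4@1, Activity 5@1, Activity 6@1) gives peak 17: h1:17  h2:15  h3:13  h4:8  h5:0.
Shift Activity 5→4, Activity 6→4.
Schedule Activity 1@1, Activity 2@1, Activity 3@1, Activity 4@1, Activity 5@4, Activity 6@4: h1:13  h2:13  h3:13  h4:12  h5:2 — peak 13.

13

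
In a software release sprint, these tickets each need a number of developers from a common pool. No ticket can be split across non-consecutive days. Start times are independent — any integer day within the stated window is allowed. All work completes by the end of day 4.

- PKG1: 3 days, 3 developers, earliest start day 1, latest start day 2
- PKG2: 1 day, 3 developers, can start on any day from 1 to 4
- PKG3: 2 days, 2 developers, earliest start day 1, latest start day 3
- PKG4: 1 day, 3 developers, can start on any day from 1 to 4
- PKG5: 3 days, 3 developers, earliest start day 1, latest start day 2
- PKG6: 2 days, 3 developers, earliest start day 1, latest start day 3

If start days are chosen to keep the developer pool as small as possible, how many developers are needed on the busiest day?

9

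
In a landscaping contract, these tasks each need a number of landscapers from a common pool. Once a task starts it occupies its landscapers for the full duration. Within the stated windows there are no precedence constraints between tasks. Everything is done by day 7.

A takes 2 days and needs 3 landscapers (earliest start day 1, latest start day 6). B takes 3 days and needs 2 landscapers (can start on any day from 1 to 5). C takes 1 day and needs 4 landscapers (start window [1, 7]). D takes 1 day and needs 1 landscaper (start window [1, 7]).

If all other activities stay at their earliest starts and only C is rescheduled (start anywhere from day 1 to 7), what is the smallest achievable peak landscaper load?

C@1: d1:10  d2:5  d3:2  d4:0  d5:0  d6:0  d7:0 → peak 10
C@2: d1:6  d2:9  d3:2  d4:0  d5:0  d6:0  d7:0 → peak 9
C@3: d1:6  d2:5  d3:6  d4:0  d5:0  d6:0  d7:0 → peak 6
C@4: d1:6  d2:5  d3:2  d4:4  d5:0  d6:0  d7:0 → peak 6
C@5: d1:6  d2:5  d3:2  d4:0  d5:4  d6:0  d7:0 → peak 6
C@6: d1:6  d2:5  d3:2  d4:0  d5:0  d6:4  d7:0 → peak 6
C@7: d1:6  d2:5  d3:2  d4:0  d5:0  d6:0  d7:4 → peak 6
Best is C@3, peak 6.

6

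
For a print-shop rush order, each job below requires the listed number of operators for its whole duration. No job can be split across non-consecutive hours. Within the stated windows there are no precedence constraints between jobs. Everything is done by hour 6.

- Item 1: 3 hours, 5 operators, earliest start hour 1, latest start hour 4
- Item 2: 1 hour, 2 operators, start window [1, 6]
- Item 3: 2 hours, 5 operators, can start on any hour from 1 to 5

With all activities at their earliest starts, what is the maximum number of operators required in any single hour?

Early-start schedule: Item 1@1, Item 2@1, Item 3@1.
Load per hour: hour 1: 12, hour 2: 10, hour 3: 5, hour 4: 0, hour 5: 0, hour 6: 0.
Peak is 12.

12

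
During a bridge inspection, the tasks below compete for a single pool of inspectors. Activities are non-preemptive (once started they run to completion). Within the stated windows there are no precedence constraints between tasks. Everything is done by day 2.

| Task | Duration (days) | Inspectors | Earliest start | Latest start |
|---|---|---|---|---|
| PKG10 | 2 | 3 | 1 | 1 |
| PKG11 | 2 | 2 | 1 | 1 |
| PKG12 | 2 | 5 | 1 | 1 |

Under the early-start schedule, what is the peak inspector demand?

10

Early-start schedule: PKG10@1, PKG11@1, PKG12@1.
Load per day: day 1: 10, day 2: 10.
Peak is 10.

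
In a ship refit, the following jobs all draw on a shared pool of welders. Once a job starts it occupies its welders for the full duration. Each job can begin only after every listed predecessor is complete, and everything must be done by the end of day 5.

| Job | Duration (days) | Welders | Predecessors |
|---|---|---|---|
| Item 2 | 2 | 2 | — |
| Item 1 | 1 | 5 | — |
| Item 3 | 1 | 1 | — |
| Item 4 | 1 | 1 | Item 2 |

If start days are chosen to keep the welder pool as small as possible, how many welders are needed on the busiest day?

5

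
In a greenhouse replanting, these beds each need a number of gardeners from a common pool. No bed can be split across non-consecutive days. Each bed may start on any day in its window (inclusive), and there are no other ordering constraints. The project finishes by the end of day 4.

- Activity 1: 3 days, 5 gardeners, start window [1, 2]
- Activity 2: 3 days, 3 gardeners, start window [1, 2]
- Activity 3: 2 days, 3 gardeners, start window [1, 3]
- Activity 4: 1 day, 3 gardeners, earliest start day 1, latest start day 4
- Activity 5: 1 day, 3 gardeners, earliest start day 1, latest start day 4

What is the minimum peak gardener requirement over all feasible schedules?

11

Early-start (Activity 1@1, Activity 2@1, Activity 3@1, Activity 4@1, Activity 5@1) gives peak 17: d1:17  d2:11  d3:8  d4:0.
Shift Activity 4→3, Activity 5→4.
Schedule Activity 1@1, Activity 2@1, Activity 3@1, Activity 4@3, Activity 5@4: d1:11  d2:11  d3:11  d4:3 — peak 11.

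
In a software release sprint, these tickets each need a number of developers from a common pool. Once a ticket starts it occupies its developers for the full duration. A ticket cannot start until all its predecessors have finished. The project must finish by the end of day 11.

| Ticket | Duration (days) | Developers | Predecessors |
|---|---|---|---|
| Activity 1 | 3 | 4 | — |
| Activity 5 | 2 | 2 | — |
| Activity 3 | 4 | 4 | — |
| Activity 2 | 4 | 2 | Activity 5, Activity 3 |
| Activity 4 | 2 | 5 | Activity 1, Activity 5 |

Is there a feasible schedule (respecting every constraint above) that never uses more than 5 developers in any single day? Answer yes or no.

The minimum achievable peak is 6; 5 < 6, so no feasible schedule stays within the cap.

no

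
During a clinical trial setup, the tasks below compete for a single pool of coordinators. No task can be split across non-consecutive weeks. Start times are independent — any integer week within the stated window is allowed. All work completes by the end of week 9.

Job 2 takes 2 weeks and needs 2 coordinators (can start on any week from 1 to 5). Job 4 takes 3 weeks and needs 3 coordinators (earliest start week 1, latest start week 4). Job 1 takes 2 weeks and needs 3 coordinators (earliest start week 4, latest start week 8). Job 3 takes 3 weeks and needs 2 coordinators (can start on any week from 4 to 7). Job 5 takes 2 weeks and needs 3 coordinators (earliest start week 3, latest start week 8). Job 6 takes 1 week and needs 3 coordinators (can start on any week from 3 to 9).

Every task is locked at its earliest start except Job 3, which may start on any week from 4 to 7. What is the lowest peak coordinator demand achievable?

Job 3@4: w1:5  w2:5  w3:9  w4:8  w5:5  w6:2  w7:0  w8:0  w9:0 → peak 9
Job 3@5: w1:5  w2:5  w3:9  w4:6  w5:5  w6:2  w7:2  w8:0  w9:0 → peak 9
Job 3@6: w1:5  w2:5  w3:9  w4:6  w5:3  w6:2  w7:2  w8:2  w9:0 → peak 9
Job 3@7: w1:5  w2:5  w3:9  w4:6  w5:3  w6:0  w7:2  w8:2  w9:2 → peak 9
Best is Job 3@4, peak 9.

9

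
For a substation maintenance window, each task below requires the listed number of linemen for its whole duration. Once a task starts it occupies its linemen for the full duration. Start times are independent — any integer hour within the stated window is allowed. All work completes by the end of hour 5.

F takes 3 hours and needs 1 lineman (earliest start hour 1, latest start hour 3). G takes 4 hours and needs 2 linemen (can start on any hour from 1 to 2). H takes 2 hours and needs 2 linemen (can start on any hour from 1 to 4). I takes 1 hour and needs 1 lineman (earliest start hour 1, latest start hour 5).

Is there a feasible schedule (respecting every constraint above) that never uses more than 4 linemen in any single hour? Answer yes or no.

Schedule F@1, G@1, H@4, I@1: h1:4  h2:3  h3:3  h4:4  h5:2 — peak 4 ≤ 4.

yes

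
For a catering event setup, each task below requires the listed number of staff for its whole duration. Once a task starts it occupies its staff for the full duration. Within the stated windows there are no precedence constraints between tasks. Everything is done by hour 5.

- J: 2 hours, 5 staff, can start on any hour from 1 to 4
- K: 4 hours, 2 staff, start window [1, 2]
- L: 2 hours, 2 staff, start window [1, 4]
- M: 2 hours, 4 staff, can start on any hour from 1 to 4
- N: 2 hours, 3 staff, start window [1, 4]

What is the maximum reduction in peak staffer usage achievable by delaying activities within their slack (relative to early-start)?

Early-start peak: h1:16  h2:16  h3:2  h4:2  h5:0 ⇒ 16.
Leveled (J@1, K@1, L@1, M@3, N@3): h1:9  h2:9  h3:9  h4:9  h5:0 ⇒ 9.
Reduction 16 − 9 = 7.

7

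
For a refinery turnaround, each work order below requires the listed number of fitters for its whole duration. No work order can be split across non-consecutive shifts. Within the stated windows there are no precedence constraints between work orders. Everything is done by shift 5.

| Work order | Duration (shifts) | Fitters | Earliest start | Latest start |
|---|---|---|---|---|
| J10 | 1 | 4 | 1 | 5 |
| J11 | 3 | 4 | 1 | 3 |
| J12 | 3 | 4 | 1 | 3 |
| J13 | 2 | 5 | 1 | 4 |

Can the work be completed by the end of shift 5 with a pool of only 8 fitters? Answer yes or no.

The minimum achievable peak is 9; 8 < 9, so no feasible schedule stays within the cap.

no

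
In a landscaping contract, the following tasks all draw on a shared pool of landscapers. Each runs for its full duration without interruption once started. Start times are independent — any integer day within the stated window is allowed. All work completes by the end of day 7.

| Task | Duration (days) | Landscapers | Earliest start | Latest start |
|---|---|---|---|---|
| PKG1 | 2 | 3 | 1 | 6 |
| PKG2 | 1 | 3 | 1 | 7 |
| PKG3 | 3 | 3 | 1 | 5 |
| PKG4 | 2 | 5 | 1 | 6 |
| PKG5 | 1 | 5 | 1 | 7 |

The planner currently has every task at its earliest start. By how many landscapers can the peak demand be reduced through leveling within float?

Early-start peak: d1:19  d2:11  d3:3  d4:0  d5:0  d6:0  d7:0 ⇒ 19.
Leveled (PKG1@1, PKG2@1, PKG3@2, PKG4@5, PKG5@7): d1:6  d2:6  d3:3  d4:3  d5:5  d6:5  d7:5 ⇒ 6.
Reduction 19 − 6 = 13.

13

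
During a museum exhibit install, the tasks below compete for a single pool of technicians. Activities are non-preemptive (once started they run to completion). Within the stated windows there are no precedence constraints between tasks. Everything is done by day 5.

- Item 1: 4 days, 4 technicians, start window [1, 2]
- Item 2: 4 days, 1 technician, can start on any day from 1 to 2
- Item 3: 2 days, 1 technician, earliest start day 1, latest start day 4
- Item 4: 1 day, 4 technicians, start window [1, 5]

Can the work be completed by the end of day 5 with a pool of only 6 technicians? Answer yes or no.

yes

Schedule Item 1@1, Item 2@1, Item 3@1, Item 4@5: d1:6  d2:6  d3:5  d4:5  d5:4 — peak 6 ≤ 6.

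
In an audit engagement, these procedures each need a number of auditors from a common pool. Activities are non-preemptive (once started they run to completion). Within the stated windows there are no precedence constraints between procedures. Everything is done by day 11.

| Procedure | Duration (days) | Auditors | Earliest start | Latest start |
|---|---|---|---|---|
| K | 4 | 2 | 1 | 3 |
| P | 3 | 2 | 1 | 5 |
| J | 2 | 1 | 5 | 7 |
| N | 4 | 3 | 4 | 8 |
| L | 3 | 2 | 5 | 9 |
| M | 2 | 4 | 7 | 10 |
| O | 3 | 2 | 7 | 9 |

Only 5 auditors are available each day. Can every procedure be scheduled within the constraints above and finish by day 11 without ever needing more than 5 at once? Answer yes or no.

The minimum achievable peak is 6; 5 < 6, so no feasible schedule stays within the cap.

no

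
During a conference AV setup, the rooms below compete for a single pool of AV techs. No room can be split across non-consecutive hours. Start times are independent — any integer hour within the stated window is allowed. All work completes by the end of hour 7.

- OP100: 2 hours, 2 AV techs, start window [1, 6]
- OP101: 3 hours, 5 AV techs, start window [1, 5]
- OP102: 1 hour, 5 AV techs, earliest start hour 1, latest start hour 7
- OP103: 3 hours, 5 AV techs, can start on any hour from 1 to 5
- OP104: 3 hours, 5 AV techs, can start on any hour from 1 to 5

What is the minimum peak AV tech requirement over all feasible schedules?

Early-start (OP100@1, OP101@1, OP102@1, OP103@1, OP104@1) gives peak 22: h1:22  h2:17  h3:15  h4:0  h5:0  h6:0  h7:0.
Shift OP102→3, OP103→4, OP104→4.
Schedule OP100@1, OP101@1, OP102@3, OP103@4, OP104@4: h1:7  h2:7  h3:10  h4:10  h5:10  h6:10  h7:0 — peak 10.

10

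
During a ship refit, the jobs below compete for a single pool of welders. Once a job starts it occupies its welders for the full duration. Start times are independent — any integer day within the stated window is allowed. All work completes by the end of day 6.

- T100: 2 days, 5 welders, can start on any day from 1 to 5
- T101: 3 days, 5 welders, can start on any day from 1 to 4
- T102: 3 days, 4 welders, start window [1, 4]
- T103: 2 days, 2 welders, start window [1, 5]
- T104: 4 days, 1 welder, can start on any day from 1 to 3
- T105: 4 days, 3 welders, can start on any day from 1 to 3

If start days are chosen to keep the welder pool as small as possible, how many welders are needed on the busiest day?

Early-start (T100@1, T101@1, T102@1, T103@1, T104@1, T105@1) gives peak 20: d1:20  d2:20  d3:13  d4:4  d5:0  d6:0.
Shift T102→4, T103→4, T104→3, T105→3.
Schedule T100@1, T101@1, T102@4, T103@4, T104@3, T105@3: d1:10  d2:10  d3:9  d4:10  d5:10  d6:8 — peak 10.
Total welder-days = 57 over 6 days ⇒ peak ≥ ⌈57/6⌉ = 10, so 10 is optimal.

10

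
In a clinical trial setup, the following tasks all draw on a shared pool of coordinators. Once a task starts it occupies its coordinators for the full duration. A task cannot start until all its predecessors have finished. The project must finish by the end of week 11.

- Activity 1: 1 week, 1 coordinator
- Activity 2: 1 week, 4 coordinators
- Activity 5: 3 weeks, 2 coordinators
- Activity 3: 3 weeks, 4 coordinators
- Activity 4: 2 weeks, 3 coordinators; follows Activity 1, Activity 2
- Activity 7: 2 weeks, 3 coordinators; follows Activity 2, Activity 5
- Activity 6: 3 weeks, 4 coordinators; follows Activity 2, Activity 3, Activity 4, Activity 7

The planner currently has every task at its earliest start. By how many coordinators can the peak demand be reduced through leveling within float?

Early-start peak: w1:11  w2:9  w3:9  w4:3  w5:3  w6:4  w7:4  w8:4  w9:0  w10:0  w11:0 ⇒ 11.
Leveled (Activity 1@1, Activity 2@1, Activity 5@2, Activity 3@2, Activity 4@5, Activity 7@5, Activity 6@7): w1:5  w2:6  w3:6  w4:6  w5:6  w6:6  w7:4  w8:4  w9:4  w10:0  w11:0 ⇒ 6.
Reduction 11 − 6 = 5.

5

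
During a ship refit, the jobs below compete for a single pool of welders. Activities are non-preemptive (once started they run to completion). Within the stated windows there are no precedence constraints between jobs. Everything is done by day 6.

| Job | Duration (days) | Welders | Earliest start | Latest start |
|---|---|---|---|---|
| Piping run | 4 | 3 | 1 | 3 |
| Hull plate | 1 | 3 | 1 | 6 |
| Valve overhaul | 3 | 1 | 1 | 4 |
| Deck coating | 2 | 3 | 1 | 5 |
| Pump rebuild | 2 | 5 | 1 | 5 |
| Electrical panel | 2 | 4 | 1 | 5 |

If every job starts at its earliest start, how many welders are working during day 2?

At early start, day 2 has: Piping run, Valve overhaul, Deck coating, Pump rebuild, Electrical panel.
Demand: 3 + 1 + 3 + 5 + 4 = 16.

16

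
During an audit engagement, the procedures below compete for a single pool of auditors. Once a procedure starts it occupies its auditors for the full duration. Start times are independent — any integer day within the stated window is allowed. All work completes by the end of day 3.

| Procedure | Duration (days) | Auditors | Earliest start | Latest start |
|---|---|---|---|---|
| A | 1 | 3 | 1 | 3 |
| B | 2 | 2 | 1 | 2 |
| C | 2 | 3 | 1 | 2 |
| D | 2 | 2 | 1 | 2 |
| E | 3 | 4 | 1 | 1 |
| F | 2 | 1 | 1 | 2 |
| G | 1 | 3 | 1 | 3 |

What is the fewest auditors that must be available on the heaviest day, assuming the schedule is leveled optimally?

Early-start (A@1, B@1, C@1, D@1, E@1, F@1, G@1) gives peak 18: d1:18  d2:12  d3:4.
Shift D→2, F→2, G→3.
Schedule A@1, B@1, C@1, D@2, E@1, F@2, G@3: d1:12  d2:12  d3:10 — peak 12.
Total auditor-days = 34 over 3 days ⇒ peak ≥ ⌈34/3⌉ = 12, so 12 is optimal.

12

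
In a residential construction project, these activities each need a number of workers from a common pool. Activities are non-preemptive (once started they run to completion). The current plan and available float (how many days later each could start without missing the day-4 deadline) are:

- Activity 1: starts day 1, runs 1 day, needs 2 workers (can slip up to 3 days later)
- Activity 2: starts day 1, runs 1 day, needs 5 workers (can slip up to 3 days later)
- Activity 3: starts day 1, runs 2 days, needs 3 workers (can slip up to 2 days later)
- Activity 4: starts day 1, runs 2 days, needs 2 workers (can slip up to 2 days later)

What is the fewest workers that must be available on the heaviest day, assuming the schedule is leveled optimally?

5

Early-start (Activity 1@1, Activity 2@1, Activity 3@1, Activity 4@1) gives peak 12: d1:12  d2:5  d3:0  d4:0.
Shift Activity 2→2, Activity 3→3, Activity 4→3.
Schedule Activity 1@1, Activity 2@2, Activity 3@3, Activity 4@3: d1:2  d2:5  d3:5  d4:5 — peak 5.
Total worker-days = 17 over 4 days ⇒ peak ≥ ⌈17/4⌉ = 5, so 5 is optimal.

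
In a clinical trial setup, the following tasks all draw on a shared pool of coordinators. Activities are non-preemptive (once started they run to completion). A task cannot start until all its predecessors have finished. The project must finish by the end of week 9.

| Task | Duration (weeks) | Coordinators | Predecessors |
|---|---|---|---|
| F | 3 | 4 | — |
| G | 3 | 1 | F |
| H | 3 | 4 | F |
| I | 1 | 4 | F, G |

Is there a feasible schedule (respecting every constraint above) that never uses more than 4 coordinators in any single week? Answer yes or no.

no

The minimum achievable peak is 5; 4 < 5, so no feasible schedule stays within the cap.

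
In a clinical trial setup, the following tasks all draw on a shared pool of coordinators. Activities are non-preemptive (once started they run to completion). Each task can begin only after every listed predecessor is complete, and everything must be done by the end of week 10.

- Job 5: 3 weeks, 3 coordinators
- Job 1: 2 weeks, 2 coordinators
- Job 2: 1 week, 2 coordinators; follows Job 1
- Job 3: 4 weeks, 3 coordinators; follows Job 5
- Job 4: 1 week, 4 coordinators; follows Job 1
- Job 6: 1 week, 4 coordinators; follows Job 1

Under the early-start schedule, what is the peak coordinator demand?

Early-start schedule: Job 5@1, Job 1@1, Job 2@3, Job 3@4, Job 4@3, Job 6@3.
Load per week: week 1: 5, week 2: 5, week 3: 13, week 4: 3, week 5: 3, week 6: 3, week 7: 3, week 8: 0, week 9: 0, week 10: 0.
Peak is 13.

13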